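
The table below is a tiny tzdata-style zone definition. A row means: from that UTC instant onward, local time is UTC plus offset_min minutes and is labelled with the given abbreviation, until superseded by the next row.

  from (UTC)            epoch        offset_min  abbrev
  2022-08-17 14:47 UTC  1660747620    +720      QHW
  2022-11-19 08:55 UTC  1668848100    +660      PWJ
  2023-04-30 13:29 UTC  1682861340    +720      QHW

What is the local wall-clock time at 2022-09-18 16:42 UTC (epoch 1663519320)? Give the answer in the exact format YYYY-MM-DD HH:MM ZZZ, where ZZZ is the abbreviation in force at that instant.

Query: 2022-09-18 16:42 UTC
Rule 1/3 (QHW, +12:00): 2022-08-17 14:47 UTC ≤ query < 2022-11-19 08:55 UTC
16·60 + 42 + 720 = 1722 min
1722 = 1·1440 + 282; 282 = 4·60 + 42 → 04:42, 2022-09-18 + 1 day = 2022-09-19
→ 2022-09-19 04:42 QHW

2022-09-19 04:42 QHW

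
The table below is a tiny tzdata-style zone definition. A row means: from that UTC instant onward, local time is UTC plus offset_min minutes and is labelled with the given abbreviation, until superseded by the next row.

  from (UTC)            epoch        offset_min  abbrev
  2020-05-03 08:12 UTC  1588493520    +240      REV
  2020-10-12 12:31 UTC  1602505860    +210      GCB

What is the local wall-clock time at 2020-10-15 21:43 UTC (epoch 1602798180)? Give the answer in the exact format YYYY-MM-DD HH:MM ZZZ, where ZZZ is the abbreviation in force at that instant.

Query: 2020-10-15 21:43 UTC
Rule 2/2 (GCB, +03:30): 2020-10-12 12:31 UTC ≤ query < +∞
21·60 + 43 + 210 = 1513 min
1513 = 1·1440 + 73; 73 = 1·60 + 13 → 01:13, 2020-10-15 + 1 day = 2020-10-16
→ 2020-10-16 01:13 GCB

2020-10-16 01:13 GCB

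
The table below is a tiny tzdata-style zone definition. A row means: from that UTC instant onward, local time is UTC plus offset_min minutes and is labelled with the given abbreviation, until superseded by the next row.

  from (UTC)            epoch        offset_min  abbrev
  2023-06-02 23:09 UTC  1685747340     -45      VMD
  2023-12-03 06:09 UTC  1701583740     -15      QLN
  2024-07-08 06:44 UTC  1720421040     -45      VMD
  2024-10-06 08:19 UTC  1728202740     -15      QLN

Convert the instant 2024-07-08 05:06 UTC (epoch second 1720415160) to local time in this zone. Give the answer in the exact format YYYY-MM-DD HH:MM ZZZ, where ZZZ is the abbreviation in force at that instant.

Query: 2024-07-08 05:06 UTC
Rule 2/4 (QLN, -00:15): 2023-12-03 06:09 UTC ≤ query < 2024-07-08 06:44 UTC
5·60 + 6 - 15 = 291 min
291 = 0·1440 + 291; 291 = 4·60 + 51 → 04:51, same day
→ 2024-07-08 04:51 QLN

2024-07-08 04:51 QLN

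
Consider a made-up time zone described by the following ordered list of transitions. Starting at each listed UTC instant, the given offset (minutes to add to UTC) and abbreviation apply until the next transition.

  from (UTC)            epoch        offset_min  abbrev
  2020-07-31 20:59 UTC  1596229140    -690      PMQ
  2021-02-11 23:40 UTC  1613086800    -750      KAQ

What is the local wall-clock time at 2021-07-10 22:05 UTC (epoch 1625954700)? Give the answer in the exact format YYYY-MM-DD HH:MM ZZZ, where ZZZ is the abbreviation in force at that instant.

Query: 2021-07-10 22:05 UTC
Rule 2/2 (KAQ, -12:30): 2021-02-11 23:40 UTC ≤ query < +∞
22·60 + 5 - 750 = 575 min
575 = 0·1440 + 575; 575 = 9·60 + 35 → 09:35, same day
→ 2021-07-10 09:35 KAQ

2021-07-10 09:35 KAQ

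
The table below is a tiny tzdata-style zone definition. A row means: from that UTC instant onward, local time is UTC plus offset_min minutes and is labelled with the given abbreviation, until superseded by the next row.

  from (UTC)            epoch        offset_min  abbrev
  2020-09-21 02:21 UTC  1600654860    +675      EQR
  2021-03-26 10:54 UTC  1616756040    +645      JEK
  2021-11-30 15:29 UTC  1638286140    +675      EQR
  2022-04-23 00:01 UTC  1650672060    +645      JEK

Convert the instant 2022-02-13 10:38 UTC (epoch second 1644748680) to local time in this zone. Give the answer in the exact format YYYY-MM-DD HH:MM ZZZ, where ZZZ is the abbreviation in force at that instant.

Query: 2022-02-13 10:38 UTC
Rule 3/4 (EQR, +11:15): 2021-11-30 15:29 UTC ≤ query < 2022-04-23 00:01 UTC
10·60 + 38 + 675 = 1313 min
1313 = 0·1440 + 1313; 1313 = 21·60 + 53 → 21:53, same day
→ 2022-02-13 21:53 EQR

2022-02-13 21:53 EQR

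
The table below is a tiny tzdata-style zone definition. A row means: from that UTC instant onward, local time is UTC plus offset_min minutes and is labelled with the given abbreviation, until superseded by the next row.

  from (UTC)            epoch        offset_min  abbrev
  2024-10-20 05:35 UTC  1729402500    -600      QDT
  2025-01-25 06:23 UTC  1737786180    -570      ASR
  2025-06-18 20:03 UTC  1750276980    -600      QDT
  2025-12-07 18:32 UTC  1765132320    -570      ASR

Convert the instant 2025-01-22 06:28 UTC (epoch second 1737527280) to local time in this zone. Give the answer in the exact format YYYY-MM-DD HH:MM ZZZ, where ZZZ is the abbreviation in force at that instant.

Query: 2025-01-22 06:28 UTC
Rule 1/4 (QDT, -10:00): 2024-10-20 05:35 UTC ≤ query < 2025-01-25 06:23 UTC
6·60 + 28 - 600 = -212 min
-212 = -1·1440 + 1228; 1228 = 20·60 + 28 → 20:28, 2025-01-22 - 1 day = 2025-01-21
→ 2025-01-21 20:28 QDT

2025-01-21 20:28 QDT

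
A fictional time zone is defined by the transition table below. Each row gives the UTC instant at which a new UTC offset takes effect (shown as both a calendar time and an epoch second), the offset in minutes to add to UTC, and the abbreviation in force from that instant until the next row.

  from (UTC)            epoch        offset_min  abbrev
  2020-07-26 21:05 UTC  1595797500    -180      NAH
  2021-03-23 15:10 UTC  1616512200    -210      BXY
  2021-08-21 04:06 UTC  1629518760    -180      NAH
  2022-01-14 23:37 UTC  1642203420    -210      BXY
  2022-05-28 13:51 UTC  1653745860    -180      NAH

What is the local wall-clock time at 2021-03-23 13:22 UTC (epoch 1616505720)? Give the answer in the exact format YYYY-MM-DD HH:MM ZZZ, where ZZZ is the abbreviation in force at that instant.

2021-03-23 10:22 NAH

Query: 2021-03-23 13:22 UTC
Rule 1/5 (NAH, -03:00): 2020-07-26 21:05 UTC ≤ query < 2021-03-23 15:10 UTC
13·60 + 22 - 180 = 622 min
622 = 0·1440 + 622; 622 = 10·60 + 22 → 10:22, same day
→ 2021-03-23 10:22 NAH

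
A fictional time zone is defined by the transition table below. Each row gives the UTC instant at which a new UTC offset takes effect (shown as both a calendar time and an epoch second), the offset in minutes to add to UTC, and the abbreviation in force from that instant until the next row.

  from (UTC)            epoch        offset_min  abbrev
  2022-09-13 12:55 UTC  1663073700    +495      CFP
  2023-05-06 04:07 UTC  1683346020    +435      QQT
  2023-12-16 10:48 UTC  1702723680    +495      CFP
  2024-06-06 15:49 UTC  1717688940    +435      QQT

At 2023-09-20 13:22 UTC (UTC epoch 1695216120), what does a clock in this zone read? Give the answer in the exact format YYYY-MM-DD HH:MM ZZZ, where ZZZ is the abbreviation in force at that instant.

2023-09-20 20:37 QQT

Query: 2023-09-20 13:22 UTC
Rule 2/4 (QQT, +07:15): 2023-05-06 04:07 UTC ≤ query < 2023-12-16 10:48 UTC
13·60 + 22 + 435 = 1237 min
1237 = 0·1440 + 1237; 1237 = 20·60 + 37 → 20:37, same day
→ 2023-09-20 20:37 QQT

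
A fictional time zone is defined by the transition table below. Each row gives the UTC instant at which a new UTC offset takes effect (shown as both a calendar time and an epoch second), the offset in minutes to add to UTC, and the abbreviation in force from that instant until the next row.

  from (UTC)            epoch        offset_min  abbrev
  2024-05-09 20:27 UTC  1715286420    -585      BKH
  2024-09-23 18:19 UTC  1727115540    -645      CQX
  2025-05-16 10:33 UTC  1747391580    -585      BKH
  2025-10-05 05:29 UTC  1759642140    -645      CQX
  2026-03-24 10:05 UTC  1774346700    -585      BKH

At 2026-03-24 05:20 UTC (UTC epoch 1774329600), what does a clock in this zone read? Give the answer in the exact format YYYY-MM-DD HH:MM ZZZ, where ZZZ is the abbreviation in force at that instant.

2026-03-23 18:35 CQX

Query: 2026-03-24 05:20 UTC
Rule 4/5 (CQX, -10:45): 2025-10-05 05:29 UTC ≤ query < 2026-03-24 10:05 UTC
5·60 + 20 - 645 = -325 min
-325 = -1·1440 + 1115; 1115 = 18·60 + 35 → 18:35, 2026-03-24 - 1 day = 2026-03-23
→ 2026-03-23 18:35 CQX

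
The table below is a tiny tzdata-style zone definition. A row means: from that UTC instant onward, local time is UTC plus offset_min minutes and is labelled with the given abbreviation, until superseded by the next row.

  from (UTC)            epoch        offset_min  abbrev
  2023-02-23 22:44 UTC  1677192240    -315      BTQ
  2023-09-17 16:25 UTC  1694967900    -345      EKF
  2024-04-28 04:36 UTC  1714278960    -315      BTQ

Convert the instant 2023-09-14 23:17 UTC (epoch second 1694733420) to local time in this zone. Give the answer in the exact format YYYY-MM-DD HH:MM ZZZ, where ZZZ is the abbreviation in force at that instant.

Query: 2023-09-14 23:17 UTC
Rule 1/3 (BTQ, -05:15): 2023-02-23 22:44 UTC ≤ query < 2023-09-17 16:25 UTC
23·60 + 17 - 315 = 1082 min
1082 = 0·1440 + 1082; 1082 = 18·60 + 2 → 18:02, same day
→ 2023-09-14 18:02 BTQ

2023-09-14 18:02 BTQ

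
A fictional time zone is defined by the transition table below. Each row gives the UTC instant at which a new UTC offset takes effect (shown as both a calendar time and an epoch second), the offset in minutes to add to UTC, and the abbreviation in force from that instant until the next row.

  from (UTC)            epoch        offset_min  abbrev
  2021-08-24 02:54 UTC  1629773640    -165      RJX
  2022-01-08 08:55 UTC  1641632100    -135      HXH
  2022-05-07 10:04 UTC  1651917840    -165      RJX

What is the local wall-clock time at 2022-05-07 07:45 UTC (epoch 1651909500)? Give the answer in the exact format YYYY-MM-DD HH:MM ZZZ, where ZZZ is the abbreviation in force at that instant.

2022-05-07 05:30 HXH

Query: 2022-05-07 07:45 UTC
Rule 2/3 (HXH, -02:15): 2022-01-08 08:55 UTC ≤ query < 2022-05-07 10:04 UTC
7·60 + 45 - 135 = 330 min
330 = 0·1440 + 330; 330 = 5·60 + 30 → 05:30, same day
→ 2022-05-07 05:30 HXH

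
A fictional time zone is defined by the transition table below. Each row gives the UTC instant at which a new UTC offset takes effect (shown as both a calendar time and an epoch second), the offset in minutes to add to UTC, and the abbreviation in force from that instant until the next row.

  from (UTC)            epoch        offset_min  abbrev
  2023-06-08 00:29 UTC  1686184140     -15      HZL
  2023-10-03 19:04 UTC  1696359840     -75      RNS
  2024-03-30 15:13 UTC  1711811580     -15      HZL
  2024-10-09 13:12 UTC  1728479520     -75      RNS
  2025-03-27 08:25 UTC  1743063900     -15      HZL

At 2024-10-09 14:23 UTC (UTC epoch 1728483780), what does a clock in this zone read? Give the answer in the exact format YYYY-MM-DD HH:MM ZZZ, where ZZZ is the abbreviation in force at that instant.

Query: 2024-10-09 14:23 UTC
Rule 4/5 (RNS, -01:15): 2024-10-09 13:12 UTC ≤ query < 2025-03-27 08:25 UTC
14·60 + 23 - 75 = 788 min
788 = 0·1440 + 788; 788 = 13·60 + 8 → 13:08, same day
→ 2024-10-09 13:08 RNS

2024-10-09 13:08 RNS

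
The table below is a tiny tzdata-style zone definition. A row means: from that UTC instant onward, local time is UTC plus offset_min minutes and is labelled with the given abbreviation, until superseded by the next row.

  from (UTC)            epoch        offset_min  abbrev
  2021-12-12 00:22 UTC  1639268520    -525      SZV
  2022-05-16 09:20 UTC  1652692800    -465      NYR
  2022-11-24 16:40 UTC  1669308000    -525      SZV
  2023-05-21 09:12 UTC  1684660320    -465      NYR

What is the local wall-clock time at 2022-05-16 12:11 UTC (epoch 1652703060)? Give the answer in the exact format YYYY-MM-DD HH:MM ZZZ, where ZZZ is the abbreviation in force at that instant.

2022-05-16 04:26 NYR

Query: 2022-05-16 12:11 UTC
Rule 2/4 (NYR, -07:45): 2022-05-16 09:20 UTC ≤ query < 2022-11-24 16:40 UTC
12·60 + 11 - 465 = 266 min
266 = 0·1440 + 266; 266 = 4·60 + 26 → 04:26, same day
→ 2022-05-16 04:26 NYR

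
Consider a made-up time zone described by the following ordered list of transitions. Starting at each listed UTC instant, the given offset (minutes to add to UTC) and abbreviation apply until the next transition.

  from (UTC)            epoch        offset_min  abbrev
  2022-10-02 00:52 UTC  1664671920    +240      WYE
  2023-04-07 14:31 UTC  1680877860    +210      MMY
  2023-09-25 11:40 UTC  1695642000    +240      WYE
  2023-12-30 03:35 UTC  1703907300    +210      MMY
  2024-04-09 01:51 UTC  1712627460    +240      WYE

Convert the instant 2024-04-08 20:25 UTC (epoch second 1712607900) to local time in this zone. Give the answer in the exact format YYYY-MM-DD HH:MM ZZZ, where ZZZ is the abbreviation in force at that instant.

2024-04-08 23:55 MMY

Query: 2024-04-08 20:25 UTC
Rule 4/5 (MMY, +03:30): 2023-12-30 03:35 UTC ≤ query < 2024-04-09 01:51 UTC
20·60 + 25 + 210 = 1435 min
1435 = 0·1440 + 1435; 1435 = 23·60 + 55 → 23:55, same day
→ 2024-04-08 23:55 MMY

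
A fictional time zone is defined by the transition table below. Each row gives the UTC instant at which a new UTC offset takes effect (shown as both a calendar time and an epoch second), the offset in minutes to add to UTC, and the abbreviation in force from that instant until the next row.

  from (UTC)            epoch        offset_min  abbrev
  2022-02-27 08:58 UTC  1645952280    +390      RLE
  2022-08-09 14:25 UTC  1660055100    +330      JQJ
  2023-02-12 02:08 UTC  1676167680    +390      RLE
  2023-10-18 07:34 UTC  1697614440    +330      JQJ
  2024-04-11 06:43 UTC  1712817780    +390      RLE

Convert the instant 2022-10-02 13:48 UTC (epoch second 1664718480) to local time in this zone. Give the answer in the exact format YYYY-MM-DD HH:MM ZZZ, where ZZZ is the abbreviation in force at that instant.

2022-10-02 19:18 JQJ

Query: 2022-10-02 13:48 UTC
Rule 2/5 (JQJ, +05:30): 2022-08-09 14:25 UTC ≤ query < 2023-02-12 02:08 UTC
13·60 + 48 + 330 = 1158 min
1158 = 0·1440 + 1158; 1158 = 19·60 + 18 → 19:18, same day
→ 2022-10-02 19:18 JQJ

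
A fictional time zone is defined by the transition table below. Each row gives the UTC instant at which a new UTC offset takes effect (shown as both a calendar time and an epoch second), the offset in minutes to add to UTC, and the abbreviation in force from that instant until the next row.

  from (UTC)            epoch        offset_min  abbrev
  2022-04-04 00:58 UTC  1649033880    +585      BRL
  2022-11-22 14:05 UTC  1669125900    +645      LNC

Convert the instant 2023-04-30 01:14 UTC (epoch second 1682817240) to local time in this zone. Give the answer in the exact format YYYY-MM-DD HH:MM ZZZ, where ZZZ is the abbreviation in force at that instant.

2023-04-30 11:59 LNC

Query: 2023-04-30 01:14 UTC
Rule 2/2 (LNC, +10:45): 2022-11-22 14:05 UTC ≤ query < +∞
1·60 + 14 + 645 = 719 min
719 = 0·1440 + 719; 719 = 11·60 + 59 → 11:59, same day
→ 2023-04-30 11:59 LNC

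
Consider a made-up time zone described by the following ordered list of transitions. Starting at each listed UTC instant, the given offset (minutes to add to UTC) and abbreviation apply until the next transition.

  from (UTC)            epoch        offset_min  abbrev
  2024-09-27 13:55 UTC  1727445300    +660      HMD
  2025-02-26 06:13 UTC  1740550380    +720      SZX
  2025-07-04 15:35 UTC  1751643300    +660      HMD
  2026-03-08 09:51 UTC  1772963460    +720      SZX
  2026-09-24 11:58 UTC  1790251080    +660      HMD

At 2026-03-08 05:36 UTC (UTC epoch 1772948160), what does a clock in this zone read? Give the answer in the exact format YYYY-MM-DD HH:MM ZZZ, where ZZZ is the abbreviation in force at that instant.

Query: 2026-03-08 05:36 UTC
Rule 3/5 (HMD, +11:00): 2025-07-04 15:35 UTC ≤ query < 2026-03-08 09:51 UTC
5·60 + 36 + 660 = 996 min
996 = 0·1440 + 996; 996 = 16·60 + 36 → 16:36, same day
→ 2026-03-08 16:36 HMD

2026-03-08 16:36 HMD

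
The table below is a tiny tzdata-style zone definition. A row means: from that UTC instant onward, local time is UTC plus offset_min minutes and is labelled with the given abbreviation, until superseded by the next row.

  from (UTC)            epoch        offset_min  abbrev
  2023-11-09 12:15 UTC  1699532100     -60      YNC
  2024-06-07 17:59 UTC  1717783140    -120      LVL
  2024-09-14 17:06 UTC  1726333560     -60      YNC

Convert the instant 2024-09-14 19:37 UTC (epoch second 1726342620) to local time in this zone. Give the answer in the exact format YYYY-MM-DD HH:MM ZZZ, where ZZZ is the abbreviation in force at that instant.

2024-09-14 18:37 YNC

Query: 2024-09-14 19:37 UTC
Rule 3/3 (YNC, -01:00): 2024-09-14 17:06 UTC ≤ query < +∞
19·60 + 37 - 60 = 1117 min
1117 = 0·1440 + 1117; 1117 = 18·60 + 37 → 18:37, same day
→ 2024-09-14 18:37 YNC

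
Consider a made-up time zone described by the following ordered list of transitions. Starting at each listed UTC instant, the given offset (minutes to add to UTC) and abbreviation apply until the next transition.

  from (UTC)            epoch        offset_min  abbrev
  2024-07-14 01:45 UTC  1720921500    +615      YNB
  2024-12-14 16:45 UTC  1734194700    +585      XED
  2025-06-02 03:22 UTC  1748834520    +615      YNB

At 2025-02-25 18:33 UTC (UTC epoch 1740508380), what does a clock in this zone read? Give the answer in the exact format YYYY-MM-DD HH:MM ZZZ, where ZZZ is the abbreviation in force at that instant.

Query: 2025-02-25 18:33 UTC
Rule 2/3 (XED, +09:45): 2024-12-14 16:45 UTC ≤ query < 2025-06-02 03:22 UTC
18·60 + 33 + 585 = 1698 min
1698 = 1·1440 + 258; 258 = 4·60 + 18 → 04:18, 2025-02-25 + 1 day = 2025-02-26
→ 2025-02-26 04:18 XED

2025-02-26 04:18 XED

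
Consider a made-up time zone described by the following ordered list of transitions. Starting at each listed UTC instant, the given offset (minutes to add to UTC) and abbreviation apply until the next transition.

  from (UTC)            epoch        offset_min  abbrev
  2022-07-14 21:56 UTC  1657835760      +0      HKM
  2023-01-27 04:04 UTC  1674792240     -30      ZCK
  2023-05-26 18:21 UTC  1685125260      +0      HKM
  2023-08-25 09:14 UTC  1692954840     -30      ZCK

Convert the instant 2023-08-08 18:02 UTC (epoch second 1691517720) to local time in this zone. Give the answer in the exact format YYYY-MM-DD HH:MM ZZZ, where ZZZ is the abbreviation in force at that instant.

2023-08-08 18:02 HKM

Query: 2023-08-08 18:02 UTC
Rule 3/4 (HKM, +00:00): 2023-05-26 18:21 UTC ≤ query < 2023-08-25 09:14 UTC
18·60 + 2 + 0 = 1082 min
1082 = 0·1440 + 1082; 1082 = 18·60 + 2 → 18:02, same day
→ 2023-08-08 18:02 HKM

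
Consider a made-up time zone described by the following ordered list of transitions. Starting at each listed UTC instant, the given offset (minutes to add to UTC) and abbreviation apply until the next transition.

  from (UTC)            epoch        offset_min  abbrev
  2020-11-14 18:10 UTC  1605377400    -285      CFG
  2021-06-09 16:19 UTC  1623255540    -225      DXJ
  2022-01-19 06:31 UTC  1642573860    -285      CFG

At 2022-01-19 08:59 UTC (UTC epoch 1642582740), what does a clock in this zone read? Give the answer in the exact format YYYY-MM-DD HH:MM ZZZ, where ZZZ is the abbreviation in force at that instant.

Query: 2022-01-19 08:59 UTC
Rule 3/3 (CFG, -04:45): 2022-01-19 06:31 UTC ≤ query < +∞
8·60 + 59 - 285 = 254 min
254 = 0·1440 + 254; 254 = 4·60 + 14 → 04:14, same day
→ 2022-01-19 04:14 CFG

2022-01-19 04:14 CFG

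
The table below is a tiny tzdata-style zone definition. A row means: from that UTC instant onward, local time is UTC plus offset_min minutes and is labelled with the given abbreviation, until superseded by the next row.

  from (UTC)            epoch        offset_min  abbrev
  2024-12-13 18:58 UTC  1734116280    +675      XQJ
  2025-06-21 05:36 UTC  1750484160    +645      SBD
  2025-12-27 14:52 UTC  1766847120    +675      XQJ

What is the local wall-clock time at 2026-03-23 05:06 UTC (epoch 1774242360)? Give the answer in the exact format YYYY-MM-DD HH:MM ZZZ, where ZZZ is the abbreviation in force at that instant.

2026-03-23 16:21 XQJ

Query: 2026-03-23 05:06 UTC
Rule 3/3 (XQJ, +11:15): 2025-12-27 14:52 UTC ≤ query < +∞
5·60 + 6 + 675 = 981 min
981 = 0·1440 + 981; 981 = 16·60 + 21 → 16:21, same day
→ 2026-03-23 16:21 XQJ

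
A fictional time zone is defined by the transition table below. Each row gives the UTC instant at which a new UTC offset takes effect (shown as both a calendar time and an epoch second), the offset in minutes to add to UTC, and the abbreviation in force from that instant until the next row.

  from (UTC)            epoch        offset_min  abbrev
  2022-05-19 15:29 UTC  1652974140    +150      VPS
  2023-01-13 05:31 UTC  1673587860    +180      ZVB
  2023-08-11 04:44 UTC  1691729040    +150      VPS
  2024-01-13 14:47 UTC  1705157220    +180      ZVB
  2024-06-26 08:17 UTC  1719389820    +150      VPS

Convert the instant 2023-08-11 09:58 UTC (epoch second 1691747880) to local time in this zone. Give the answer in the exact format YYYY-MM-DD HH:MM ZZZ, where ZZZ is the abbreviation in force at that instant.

2023-08-11 12:28 VPS

Query: 2023-08-11 09:58 UTC
Rule 3/5 (VPS, +02:30): 2023-08-11 04:44 UTC ≤ query < 2024-01-13 14:47 UTC
9·60 + 58 + 150 = 748 min
748 = 0·1440 + 748; 748 = 12·60 + 28 → 12:28, same day
→ 2023-08-11 12:28 VPS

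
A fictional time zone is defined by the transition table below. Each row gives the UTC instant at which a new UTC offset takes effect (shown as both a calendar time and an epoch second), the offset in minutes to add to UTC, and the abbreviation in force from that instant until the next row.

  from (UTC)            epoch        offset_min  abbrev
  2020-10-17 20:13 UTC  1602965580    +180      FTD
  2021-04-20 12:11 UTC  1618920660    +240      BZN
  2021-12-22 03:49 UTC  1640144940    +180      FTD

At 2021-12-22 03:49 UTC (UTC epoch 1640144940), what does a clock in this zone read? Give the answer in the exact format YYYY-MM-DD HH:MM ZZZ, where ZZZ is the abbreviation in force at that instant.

Query: 2021-12-22 03:49 UTC
Rule 3/3 (FTD, +03:00): 2021-12-22 03:49 UTC ≤ query < +∞
3·60 + 49 + 180 = 409 min
409 = 0·1440 + 409; 409 = 6·60 + 49 → 06:49, same day
→ 2021-12-22 06:49 FTD

2021-12-22 06:49 FTD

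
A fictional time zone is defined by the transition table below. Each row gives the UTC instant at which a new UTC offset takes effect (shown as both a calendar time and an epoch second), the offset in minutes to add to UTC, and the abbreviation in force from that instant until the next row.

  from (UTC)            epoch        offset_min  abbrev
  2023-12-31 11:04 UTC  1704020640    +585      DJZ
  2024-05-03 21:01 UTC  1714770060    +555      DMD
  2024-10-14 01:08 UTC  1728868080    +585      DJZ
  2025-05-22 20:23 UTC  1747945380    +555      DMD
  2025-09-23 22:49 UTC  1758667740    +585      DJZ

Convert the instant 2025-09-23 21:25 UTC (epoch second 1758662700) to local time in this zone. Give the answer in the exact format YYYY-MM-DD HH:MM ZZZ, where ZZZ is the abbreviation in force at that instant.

2025-09-24 06:40 DMD

Query: 2025-09-23 21:25 UTC
Rule 4/5 (DMD, +09:15): 2025-05-22 20:23 UTC ≤ query < 2025-09-23 22:49 UTC
21·60 + 25 + 555 = 1840 min
1840 = 1·1440 + 400; 400 = 6·60 + 40 → 06:40, 2025-09-23 + 1 day = 2025-09-24
→ 2025-09-24 06:40 DMD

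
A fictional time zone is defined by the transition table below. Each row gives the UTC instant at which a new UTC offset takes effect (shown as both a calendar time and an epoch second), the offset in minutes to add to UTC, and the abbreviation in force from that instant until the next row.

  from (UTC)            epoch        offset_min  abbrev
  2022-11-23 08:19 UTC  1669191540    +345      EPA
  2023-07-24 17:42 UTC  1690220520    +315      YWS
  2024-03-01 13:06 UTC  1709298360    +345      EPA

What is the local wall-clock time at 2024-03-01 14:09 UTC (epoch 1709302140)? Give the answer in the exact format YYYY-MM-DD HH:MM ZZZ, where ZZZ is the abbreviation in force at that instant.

2024-03-01 19:54 EPA

Query: 2024-03-01 14:09 UTC
Rule 3/3 (EPA, +05:45): 2024-03-01 13:06 UTC ≤ query < +∞
14·60 + 9 + 345 = 1194 min
1194 = 0·1440 + 1194; 1194 = 19·60 + 54 → 19:54, same day
→ 2024-03-01 19:54 EPA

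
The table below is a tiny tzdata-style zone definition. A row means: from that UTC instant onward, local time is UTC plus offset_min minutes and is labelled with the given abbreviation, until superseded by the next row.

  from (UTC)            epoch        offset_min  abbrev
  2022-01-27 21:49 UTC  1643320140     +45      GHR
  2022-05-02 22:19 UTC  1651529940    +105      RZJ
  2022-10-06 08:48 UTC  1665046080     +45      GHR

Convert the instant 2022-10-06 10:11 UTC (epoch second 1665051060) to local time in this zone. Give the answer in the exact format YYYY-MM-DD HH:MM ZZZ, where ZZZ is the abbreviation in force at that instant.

2022-10-06 10:56 GHR

Query: 2022-10-06 10:11 UTC
Rule 3/3 (GHR, +00:45): 2022-10-06 08:48 UTC ≤ query < +∞
10·60 + 11 + 45 = 656 min
656 = 0·1440 + 656; 656 = 10·60 + 56 → 10:56, same day
→ 2022-10-06 10:56 GHR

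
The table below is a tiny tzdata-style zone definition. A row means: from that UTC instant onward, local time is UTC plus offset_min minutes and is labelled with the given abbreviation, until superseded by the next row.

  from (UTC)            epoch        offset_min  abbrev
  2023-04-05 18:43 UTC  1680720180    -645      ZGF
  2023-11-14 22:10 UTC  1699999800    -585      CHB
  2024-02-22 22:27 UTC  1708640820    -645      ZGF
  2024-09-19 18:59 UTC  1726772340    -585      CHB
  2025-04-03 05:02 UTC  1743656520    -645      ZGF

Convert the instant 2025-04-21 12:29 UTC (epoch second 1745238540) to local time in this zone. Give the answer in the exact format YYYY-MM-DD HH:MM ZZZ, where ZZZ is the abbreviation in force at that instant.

Query: 2025-04-21 12:29 UTC
Rule 5/5 (ZGF, -10:45): 2025-04-03 05:02 UTC ≤ query < +∞
12·60 + 29 - 645 = 104 min
104 = 0·1440 + 104; 104 = 1·60 + 44 → 01:44, same day
→ 2025-04-21 01:44 ZGF

2025-04-21 01:44 ZGF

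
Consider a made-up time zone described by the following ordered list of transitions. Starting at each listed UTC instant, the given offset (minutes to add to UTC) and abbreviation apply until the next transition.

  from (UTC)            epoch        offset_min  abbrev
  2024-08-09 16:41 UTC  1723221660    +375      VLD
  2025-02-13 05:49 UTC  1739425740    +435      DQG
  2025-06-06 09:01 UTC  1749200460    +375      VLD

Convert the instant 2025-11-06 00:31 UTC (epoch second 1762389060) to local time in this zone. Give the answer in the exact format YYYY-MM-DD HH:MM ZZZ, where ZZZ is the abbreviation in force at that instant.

2025-11-06 06:46 VLD

Query: 2025-11-06 00:31 UTC
Rule 3/3 (VLD, +06:15): 2025-06-06 09:01 UTC ≤ query < +∞
0·60 + 31 + 375 = 406 min
406 = 0·1440 + 406; 406 = 6·60 + 46 → 06:46, same day
→ 2025-11-06 06:46 VLD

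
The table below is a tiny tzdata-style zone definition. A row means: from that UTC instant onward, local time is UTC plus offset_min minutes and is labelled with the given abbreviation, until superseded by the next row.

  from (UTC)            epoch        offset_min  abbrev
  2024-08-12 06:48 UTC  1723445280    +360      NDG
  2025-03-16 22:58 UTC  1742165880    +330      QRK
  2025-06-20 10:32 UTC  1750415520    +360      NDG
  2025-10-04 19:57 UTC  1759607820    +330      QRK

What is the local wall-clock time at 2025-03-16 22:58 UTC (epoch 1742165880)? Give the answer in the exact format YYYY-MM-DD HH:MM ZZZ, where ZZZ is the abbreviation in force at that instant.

Query: 2025-03-16 22:58 UTC
Rule 2/4 (QRK, +05:30): 2025-03-16 22:58 UTC ≤ query < 2025-06-20 10:32 UTC
22·60 + 58 + 330 = 1708 min
1708 = 1·1440 + 268; 268 = 4·60 + 28 → 04:28, 2025-03-16 + 1 day = 2025-03-17
→ 2025-03-17 04:28 QRK

2025-03-17 04:28 QRK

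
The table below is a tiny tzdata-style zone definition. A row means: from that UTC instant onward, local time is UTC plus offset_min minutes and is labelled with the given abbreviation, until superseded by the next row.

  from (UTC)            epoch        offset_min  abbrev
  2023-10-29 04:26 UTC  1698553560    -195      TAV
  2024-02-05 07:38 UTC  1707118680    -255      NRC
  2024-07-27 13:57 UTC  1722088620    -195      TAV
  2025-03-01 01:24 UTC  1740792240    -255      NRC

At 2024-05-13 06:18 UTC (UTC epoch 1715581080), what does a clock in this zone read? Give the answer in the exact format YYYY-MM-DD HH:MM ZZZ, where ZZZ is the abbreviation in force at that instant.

2024-05-13 02:03 NRC

Query: 2024-05-13 06:18 UTC
Rule 2/4 (NRC, -04:15): 2024-02-05 07:38 UTC ≤ query < 2024-07-27 13:57 UTC
6·60 + 18 - 255 = 123 min
123 = 0·1440 + 123; 123 = 2·60 + 3 → 02:03, same day
→ 2024-05-13 02:03 NRC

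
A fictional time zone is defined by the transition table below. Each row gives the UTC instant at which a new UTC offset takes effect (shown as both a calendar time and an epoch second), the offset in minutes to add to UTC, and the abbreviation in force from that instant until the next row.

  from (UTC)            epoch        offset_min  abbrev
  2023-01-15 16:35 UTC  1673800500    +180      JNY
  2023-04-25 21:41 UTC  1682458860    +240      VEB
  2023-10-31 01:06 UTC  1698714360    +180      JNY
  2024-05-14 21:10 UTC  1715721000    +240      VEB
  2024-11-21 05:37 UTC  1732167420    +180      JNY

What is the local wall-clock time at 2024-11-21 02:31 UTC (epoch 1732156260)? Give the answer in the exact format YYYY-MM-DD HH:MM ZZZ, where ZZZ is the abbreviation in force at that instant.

Query: 2024-11-21 02:31 UTC
Rule 4/5 (VEB, +04:00): 2024-05-14 21:10 UTC ≤ query < 2024-11-21 05:37 UTC
2·60 + 31 + 240 = 391 min
391 = 0·1440 + 391; 391 = 6·60 + 31 → 06:31, same day
→ 2024-11-21 06:31 VEB

2024-11-21 06:31 VEB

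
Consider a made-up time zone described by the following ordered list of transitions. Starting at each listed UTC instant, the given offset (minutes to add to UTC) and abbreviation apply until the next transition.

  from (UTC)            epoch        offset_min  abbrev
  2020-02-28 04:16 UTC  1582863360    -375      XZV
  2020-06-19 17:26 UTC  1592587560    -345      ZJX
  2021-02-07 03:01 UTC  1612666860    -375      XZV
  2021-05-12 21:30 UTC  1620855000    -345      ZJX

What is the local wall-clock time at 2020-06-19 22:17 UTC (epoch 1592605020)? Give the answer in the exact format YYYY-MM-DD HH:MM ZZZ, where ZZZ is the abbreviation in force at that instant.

2020-06-19 16:32 ZJX

Query: 2020-06-19 22:17 UTC
Rule 2/4 (ZJX, -05:45): 2020-06-19 17:26 UTC ≤ query < 2021-02-07 03:01 UTC
22·60 + 17 - 345 = 992 min
992 = 0·1440 + 992; 992 = 16·60 + 32 → 16:32, same day
→ 2020-06-19 16:32 ZJX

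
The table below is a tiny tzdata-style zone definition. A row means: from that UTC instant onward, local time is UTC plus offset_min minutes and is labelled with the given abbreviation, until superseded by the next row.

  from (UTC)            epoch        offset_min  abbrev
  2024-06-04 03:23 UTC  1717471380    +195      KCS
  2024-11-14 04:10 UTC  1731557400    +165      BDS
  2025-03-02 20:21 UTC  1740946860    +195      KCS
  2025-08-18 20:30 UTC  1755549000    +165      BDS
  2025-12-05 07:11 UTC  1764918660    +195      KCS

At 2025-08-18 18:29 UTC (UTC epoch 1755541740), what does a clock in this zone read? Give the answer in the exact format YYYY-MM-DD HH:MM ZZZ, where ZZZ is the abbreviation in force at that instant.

2025-08-18 21:44 KCS

Query: 2025-08-18 18:29 UTC
Rule 3/5 (KCS, +03:15): 2025-03-02 20:21 UTC ≤ query < 2025-08-18 20:30 UTC
18·60 + 29 + 195 = 1304 min
1304 = 0·1440 + 1304; 1304 = 21·60 + 44 → 21:44, same day
→ 2025-08-18 21:44 KCS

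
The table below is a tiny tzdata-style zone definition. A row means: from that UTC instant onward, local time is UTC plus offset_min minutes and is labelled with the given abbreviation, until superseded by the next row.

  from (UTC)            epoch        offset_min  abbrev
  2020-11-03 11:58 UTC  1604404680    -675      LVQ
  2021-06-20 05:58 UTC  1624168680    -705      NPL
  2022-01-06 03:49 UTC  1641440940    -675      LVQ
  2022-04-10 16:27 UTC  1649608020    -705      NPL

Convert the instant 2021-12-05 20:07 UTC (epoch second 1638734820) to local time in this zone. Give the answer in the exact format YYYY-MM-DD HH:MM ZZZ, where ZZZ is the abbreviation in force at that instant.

2021-12-05 08:22 NPL

Query: 2021-12-05 20:07 UTC
Rule 2/4 (NPL, -11:45): 2021-06-20 05:58 UTC ≤ query < 2022-01-06 03:49 UTC
20·60 + 7 - 705 = 502 min
502 = 0·1440 + 502; 502 = 8·60 + 22 → 08:22, same day
→ 2021-12-05 08:22 NPL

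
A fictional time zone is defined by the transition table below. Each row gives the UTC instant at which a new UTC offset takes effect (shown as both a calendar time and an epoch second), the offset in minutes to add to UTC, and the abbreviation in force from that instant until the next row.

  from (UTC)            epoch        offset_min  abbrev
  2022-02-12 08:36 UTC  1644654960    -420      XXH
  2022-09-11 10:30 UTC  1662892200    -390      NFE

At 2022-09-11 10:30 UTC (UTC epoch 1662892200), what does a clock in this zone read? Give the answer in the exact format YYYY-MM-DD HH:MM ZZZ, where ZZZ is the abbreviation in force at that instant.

Query: 2022-09-11 10:30 UTC
Rule 2/2 (NFE, -06:30): 2022-09-11 10:30 UTC ≤ query < +∞
10·60 + 30 - 390 = 240 min
240 = 0·1440 + 240; 240 = 4·60 + 0 → 04:00, same day
→ 2022-09-11 04:00 NFE

2022-09-11 04:00 NFE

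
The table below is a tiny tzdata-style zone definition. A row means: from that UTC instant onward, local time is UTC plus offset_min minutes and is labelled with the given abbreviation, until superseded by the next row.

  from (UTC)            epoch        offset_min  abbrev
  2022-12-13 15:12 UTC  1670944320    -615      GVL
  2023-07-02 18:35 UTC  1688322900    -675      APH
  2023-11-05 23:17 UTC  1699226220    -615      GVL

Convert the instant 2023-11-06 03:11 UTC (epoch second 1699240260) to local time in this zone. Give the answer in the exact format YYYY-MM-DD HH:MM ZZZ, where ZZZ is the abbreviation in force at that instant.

2023-11-05 16:56 GVL

Query: 2023-11-06 03:11 UTC
Rule 3/3 (GVL, -10:15): 2023-11-05 23:17 UTC ≤ query < +∞
3·60 + 11 - 615 = -424 min
-424 = -1·1440 + 1016; 1016 = 16·60 + 56 → 16:56, 2023-11-06 - 1 day = 2023-11-05
→ 2023-11-05 16:56 GVL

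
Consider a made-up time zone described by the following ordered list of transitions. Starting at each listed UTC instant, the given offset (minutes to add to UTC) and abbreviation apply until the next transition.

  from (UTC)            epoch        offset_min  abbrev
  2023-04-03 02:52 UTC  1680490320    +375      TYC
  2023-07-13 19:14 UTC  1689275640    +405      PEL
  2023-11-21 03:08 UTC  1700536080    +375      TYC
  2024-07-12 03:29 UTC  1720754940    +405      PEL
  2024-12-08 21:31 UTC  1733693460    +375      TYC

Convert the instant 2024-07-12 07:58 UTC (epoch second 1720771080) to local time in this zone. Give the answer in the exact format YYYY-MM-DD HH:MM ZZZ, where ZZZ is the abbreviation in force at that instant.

2024-07-12 14:43 PEL

Query: 2024-07-12 07:58 UTC
Rule 4/5 (PEL, +06:45): 2024-07-12 03:29 UTC ≤ query < 2024-12-08 21:31 UTC
7·60 + 58 + 405 = 883 min
883 = 0·1440 + 883; 883 = 14·60 + 43 → 14:43, same day
→ 2024-07-12 14:43 PEL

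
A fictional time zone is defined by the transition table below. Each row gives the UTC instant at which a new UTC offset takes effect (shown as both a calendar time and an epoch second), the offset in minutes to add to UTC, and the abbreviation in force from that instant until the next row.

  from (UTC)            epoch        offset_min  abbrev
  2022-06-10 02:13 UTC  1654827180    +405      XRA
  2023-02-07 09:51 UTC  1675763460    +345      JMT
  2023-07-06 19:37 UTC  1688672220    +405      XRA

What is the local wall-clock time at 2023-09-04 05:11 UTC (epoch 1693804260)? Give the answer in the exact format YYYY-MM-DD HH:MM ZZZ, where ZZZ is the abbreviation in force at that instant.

Query: 2023-09-04 05:11 UTC
Rule 3/3 (XRA, +06:45): 2023-07-06 19:37 UTC ≤ query < +∞
5·60 + 11 + 405 = 716 min
716 = 0·1440 + 716; 716 = 11·60 + 56 → 11:56, same day
→ 2023-09-04 11:56 XRA

2023-09-04 11:56 XRA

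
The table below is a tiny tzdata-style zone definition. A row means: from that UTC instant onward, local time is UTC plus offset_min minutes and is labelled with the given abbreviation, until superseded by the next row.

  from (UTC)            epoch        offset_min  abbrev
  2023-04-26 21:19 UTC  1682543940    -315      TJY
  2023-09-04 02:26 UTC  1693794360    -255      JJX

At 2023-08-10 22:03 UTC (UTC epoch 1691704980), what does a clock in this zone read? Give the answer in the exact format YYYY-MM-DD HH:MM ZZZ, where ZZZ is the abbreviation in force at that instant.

Query: 2023-08-10 22:03 UTC
Rule 1/2 (TJY, -05:15): 2023-04-26 21:19 UTC ≤ query < 2023-09-04 02:26 UTC
22·60 + 3 - 315 = 1008 min
1008 = 0·1440 + 1008; 1008 = 16·60 + 48 → 16:48, same day
→ 2023-08-10 16:48 TJY

2023-08-10 16:48 TJY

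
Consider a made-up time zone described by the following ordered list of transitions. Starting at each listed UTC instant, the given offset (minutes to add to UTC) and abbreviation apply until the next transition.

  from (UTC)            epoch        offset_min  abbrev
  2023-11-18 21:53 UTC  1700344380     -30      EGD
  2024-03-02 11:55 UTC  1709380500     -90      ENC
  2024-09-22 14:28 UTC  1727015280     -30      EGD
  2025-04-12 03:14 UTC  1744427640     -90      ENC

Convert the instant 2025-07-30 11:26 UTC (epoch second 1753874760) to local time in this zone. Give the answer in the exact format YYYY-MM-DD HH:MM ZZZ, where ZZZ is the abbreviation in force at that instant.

Query: 2025-07-30 11:26 UTC
Rule 4/4 (ENC, -01:30): 2025-04-12 03:14 UTC ≤ query < +∞
11·60 + 26 - 90 = 596 min
596 = 0·1440 + 596; 596 = 9·60 + 56 → 09:56, same day
→ 2025-07-30 09:56 ENC

2025-07-30 09:56 ENC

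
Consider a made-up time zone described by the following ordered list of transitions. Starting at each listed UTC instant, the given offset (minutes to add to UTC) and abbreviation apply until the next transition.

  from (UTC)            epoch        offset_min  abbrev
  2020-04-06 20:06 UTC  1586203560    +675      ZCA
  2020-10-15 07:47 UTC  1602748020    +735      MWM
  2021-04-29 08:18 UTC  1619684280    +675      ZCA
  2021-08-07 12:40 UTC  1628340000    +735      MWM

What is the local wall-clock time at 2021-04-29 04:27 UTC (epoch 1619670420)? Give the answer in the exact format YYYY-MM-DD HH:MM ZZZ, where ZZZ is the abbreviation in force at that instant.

2021-04-29 16:42 MWM

Query: 2021-04-29 04:27 UTC
Rule 2/4 (MWM, +12:15): 2020-10-15 07:47 UTC ≤ query < 2021-04-29 08:18 UTC
4·60 + 27 + 735 = 1002 min
1002 = 0·1440 + 1002; 1002 = 16·60 + 42 → 16:42, same day
→ 2021-04-29 16:42 MWM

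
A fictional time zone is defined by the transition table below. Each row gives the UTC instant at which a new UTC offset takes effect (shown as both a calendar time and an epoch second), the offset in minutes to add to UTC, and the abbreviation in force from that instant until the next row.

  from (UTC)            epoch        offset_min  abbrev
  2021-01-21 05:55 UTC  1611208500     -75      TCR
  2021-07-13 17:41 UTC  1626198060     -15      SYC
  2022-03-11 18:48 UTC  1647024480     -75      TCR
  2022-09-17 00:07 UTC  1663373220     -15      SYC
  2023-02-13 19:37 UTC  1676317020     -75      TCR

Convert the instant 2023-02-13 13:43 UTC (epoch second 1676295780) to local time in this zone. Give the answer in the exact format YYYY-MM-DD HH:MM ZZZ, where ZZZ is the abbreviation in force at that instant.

Query: 2023-02-13 13:43 UTC
Rule 4/5 (SYC, -00:15): 2022-09-17 00:07 UTC ≤ query < 2023-02-13 19:37 UTC
13·60 + 43 - 15 = 808 min
808 = 0·1440 + 808; 808 = 13·60 + 28 → 13:28, same day
→ 2023-02-13 13:28 SYC

2023-02-13 13:28 SYC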